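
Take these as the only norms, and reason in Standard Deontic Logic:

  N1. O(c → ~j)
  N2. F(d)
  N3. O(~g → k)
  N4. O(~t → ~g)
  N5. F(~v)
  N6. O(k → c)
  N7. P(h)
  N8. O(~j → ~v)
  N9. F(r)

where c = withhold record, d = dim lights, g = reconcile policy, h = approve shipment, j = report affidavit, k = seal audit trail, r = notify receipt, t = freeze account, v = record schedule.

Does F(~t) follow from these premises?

Yes

Premise 5 is F(~v), i.e. O(v).
Premise 8 is O(~j → ~v); contrapositively O(v → j). Since O(v) holds, K gives O(j).
Premise 1, O(c → ~j), contraposes to O(j → ~c); with O(j) we get O(~c).
The contrapositive of premise 6 (O(k → c)) is O(~c → ~k), and O(~c) is already established, so O(~k).
Premise 3 is O(~g → k); contrapositively O(~k → g). Since O(~k) holds, K gives O(g).
The contrapositive of premise 4 (O(~t → ~g)) is O(g → t), and O(g) is already established, so O(t).
Premises 2, 7, 9 do not contribute to this derivation.
So O(t) holds, i.e. F(~t). The claim follows.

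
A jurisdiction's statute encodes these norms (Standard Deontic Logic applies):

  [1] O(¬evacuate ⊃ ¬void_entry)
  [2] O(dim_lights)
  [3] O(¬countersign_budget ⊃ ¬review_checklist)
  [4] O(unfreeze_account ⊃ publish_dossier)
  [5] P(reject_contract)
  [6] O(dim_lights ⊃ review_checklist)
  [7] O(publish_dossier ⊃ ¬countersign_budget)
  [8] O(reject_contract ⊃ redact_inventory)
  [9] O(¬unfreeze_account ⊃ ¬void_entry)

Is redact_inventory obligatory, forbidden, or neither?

Premise 8 is O(reject_contract ⊃ redact_inventory), but O(reject_contract) is not derivable from the premises (the permission P(reject_contract) asserts only ¬O(¬reject_contract), not O(reject_contract)), so it does not yield O(redact_inventory).
No premise or chain of K-axiom applications forces O(redact_inventory), and none forces O(¬redact_inventory). So redact_inventory is neither obligatory nor forbidden under these norms.

Neither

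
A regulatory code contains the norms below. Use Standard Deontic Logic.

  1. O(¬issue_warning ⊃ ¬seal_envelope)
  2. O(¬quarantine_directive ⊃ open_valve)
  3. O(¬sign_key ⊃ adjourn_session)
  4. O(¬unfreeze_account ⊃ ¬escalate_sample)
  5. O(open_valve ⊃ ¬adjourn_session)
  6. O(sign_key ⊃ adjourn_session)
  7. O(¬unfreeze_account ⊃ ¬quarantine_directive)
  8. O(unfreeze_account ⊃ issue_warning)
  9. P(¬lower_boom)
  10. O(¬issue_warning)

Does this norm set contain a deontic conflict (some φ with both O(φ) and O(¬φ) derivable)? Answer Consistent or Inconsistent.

Premises 3 and 6 are O(¬sign_key ⊃ adjourn_session) and O(sign_key ⊃ adjourn_session); every ideal world satisfies ¬sign_key or sign_key, so in either case adjourn_session holds — hence O(adjourn_session).
Premise 5 is O(open_valve ⊃ ¬adjourn_session); contrapositively O(adjourn_session ⊃ ¬open_valve). Since O(adjourn_session) holds, K gives O(¬open_valve).
Premise 2 is O(¬quarantine_directive ⊃ open_valve); contrapositively O(¬open_valve ⊃ quarantine_directive). Since O(¬open_valve) holds, K gives O(quarantine_directive).
Premise 7 is O(¬unfreeze_account ⊃ ¬quarantine_directive); contrapositively O(quarantine_directive ⊃ unfreeze_account). Since O(quarantine_directive) holds, K gives O(unfreeze_account).
Applying K to premise 8 (O(unfreeze_account ⊃ issue_warning)) and O(unfreeze_account) yields O(issue_warning).
But premise 10 directly asserts O(¬issue_warning).
We now have both O(issue_warning) and O(¬issue_warning) — issue_warning is simultaneously obligatory and forbidden, violating the D-axiom.

Inconsistent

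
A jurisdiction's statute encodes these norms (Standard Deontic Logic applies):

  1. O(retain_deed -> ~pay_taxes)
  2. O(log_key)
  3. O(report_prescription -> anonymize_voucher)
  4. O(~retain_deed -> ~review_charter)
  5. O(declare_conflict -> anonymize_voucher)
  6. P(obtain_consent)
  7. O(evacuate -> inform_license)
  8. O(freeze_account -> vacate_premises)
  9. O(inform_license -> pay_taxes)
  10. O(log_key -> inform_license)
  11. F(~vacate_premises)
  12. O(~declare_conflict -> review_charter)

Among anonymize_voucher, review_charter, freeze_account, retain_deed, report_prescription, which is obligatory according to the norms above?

anonymize_voucher

Premise 2 states O(log_key) outright.
Applying K to premise 10 (O(log_key -> inform_license)) and O(log_key) yields O(inform_license).
From O(inform_license) and premise 9, O(inform_license -> pay_taxes), we obtain O(pay_taxes).
The contrapositive of premise 1 (O(retain_deed -> ~pay_taxes)) is O(pay_taxes -> ~retain_deed), and O(pay_taxes) is already established, so O(~retain_deed).
Premise 4 is O(~retain_deed -> ~review_charter); since O(~retain_deed), deontic closure gives O(~review_charter).
Premise 12 is O(~declare_conflict -> review_charter); contrapositively O(~review_charter -> declare_conflict). Since O(~review_charter) holds, K gives O(declare_conflict).
Premise 5 is O(declare_conflict -> anonymize_voucher); since O(declare_conflict), deontic closure gives O(anonymize_voucher).
So O(anonymize_voucher) holds — anonymize_voucher is obligatory. None of the other listed options is made obligatory by any chain of premises.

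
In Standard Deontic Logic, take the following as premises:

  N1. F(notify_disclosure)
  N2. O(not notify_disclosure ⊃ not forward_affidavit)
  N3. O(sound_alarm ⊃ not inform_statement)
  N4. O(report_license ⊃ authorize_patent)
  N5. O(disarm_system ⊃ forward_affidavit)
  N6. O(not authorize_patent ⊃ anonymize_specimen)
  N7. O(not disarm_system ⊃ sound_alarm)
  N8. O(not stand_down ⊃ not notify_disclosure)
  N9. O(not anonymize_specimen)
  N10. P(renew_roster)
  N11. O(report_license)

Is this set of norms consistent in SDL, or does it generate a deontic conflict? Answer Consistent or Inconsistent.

Premise 6 is O(not authorize_patent ⊃ anonymize_specimen), but O(not authorize_patent) is not derivable from the premises, so it does not yield O(anonymize_specimen).
So O(anonymize_specimen) is not derivable, and the apparent clash with O(not anonymize_specimen) does not arise.
A world satisfying every obligation exists (e.g. anonymize_specimen=false, authorize_patent=true, disarm_system=false, forward_affidavit=false, inform_statement=false, notify_disclosure=false, renew_roster=false, report_license=true, sound_alarm=true, stand_down=false); no atom is both obligatory and forbidden, so the set is consistent.

Consistent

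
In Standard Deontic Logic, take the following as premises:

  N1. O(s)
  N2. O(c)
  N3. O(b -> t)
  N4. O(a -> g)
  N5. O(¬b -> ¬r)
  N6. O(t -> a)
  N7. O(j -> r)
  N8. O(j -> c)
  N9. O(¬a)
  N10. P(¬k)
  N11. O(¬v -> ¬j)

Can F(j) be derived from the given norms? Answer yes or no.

Premise 9 states O(¬a) outright.
The contrapositive of premise 6 (O(t -> a)) is O(¬a -> ¬t), and O(¬a) is already established, so O(¬t).
Premise 3 is O(b -> t); contrapositively O(¬t -> ¬b). Since O(¬t) holds, K gives O(¬b).
Premise 5 is O(¬b -> ¬r); since O(¬b), deontic closure gives O(¬r).
Premise 7, O(j -> r), contraposes to O(¬r -> ¬j); with O(¬r) we get O(¬j).
Premises 1, 2, 4, 8, 10, 11 do not contribute to this derivation.
So O(¬j) holds, i.e. F(j). The claim follows.

Yes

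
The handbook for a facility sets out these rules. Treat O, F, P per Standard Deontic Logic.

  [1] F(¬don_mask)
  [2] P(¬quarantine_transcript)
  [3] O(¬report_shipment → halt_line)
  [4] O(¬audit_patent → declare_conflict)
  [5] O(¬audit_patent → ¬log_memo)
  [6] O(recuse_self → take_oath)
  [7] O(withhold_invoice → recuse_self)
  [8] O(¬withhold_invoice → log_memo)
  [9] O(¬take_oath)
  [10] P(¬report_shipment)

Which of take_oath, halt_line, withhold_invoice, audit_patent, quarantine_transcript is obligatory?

Premise 9 states O(¬take_oath) outright.
The contrapositive of premise 6 (O(recuse_self → take_oath)) is O(¬take_oath → ¬recuse_self), and O(¬take_oath) is already established, so O(¬recuse_self).
Premise 7, O(withhold_invoice → recuse_self), contraposes to O(¬recuse_self → ¬withhold_invoice); with O(¬recuse_self) we get O(¬withhold_invoice).
From O(¬withhold_invoice) and premise 8, O(¬withhold_invoice → log_memo), we obtain O(log_memo).
Premise 5 is O(¬audit_patent → ¬log_memo); contrapositively O(log_memo → audit_patent). Since O(log_memo) holds, K gives O(audit_patent).
So O(audit_patent) holds — audit_patent is obligatory. None of the other listed options is made obligatory by any chain of premises.

audit_patent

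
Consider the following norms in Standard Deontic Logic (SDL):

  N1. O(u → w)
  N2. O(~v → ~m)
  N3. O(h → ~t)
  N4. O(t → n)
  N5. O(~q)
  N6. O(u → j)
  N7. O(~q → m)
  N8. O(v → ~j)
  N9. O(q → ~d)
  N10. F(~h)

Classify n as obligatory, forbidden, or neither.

Premise 4 is O(t → n), but O(t) is not derivable from the premises, so it does not yield O(n).
No premise or chain of K-axiom applications forces O(n), and none forces O(~n). So n is neither obligatory nor forbidden under these norms.

Neither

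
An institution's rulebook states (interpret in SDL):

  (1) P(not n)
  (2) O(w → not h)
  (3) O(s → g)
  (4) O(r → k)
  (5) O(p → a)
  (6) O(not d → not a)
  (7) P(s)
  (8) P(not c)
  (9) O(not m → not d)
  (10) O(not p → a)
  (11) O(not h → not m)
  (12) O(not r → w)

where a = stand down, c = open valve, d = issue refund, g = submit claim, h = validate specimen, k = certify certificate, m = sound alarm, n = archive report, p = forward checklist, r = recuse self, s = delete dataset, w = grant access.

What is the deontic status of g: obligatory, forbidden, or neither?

Neither

Premise 3 is O(s → g), but O(s) is not derivable from the premises (the permission P(s) asserts only not O(not s), not O(s)), so it does not yield O(g).
No premise or chain of K-axiom applications forces O(g), and none forces O(not g). So g is neither obligatory nor forbidden under these norms.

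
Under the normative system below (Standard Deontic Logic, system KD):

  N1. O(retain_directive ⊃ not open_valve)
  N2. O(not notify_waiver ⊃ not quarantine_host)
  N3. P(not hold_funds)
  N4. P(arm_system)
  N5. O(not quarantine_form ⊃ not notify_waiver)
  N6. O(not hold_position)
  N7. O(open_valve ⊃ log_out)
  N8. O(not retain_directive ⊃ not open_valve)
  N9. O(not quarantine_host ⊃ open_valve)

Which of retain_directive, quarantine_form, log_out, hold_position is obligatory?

quarantine_form

Premises 8 and 1 cover both cases: O(not retain_directive ⊃ not open_valve) and O(retain_directive ⊃ not open_valve). Since not retain_directive ∨ retain_directive is a tautology, O(not open_valve) follows.
The contrapositive of premise 9 (O(not quarantine_host ⊃ open_valve)) is O(not open_valve ⊃ quarantine_host), and O(not open_valve) is already established, so O(quarantine_host).
Premise 2, O(not notify_waiver ⊃ not quarantine_host), contraposes to O(quarantine_host ⊃ notify_waiver); with O(quarantine_host) we get O(notify_waiver).
The contrapositive of premise 5 (O(not quarantine_form ⊃ not notify_waiver)) is O(notify_waiver ⊃ quarantine_form), and O(notify_waiver) is already established, so O(quarantine_form).
So O(quarantine_form) holds — quarantine_form is obligatory. None of the other listed options is made obligatory by any chain of premises.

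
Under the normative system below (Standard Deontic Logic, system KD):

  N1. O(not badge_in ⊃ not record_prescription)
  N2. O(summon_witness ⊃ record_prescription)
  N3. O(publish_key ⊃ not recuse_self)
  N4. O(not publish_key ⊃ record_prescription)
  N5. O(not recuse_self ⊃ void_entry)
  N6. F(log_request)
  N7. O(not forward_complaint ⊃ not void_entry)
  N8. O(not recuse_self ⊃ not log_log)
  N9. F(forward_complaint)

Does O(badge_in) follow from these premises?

Yes

F(forward_complaint) at premise 9 means O(not forward_complaint).
With premise 7, O(not forward_complaint ⊃ not void_entry), the K-axiom yields O(not void_entry).
Premise 5, O(not recuse_self ⊃ void_entry), contraposes to O(not void_entry ⊃ recuse_self); with O(not void_entry) we get O(recuse_self).
Premise 3 is O(publish_key ⊃ not recuse_self); contrapositively O(recuse_self ⊃ not publish_key). Since O(recuse_self) holds, K gives O(not publish_key).
With premise 4, O(not publish_key ⊃ record_prescription), the K-axiom yields O(record_prescription).
The contrapositive of premise 1 (O(not badge_in ⊃ not record_prescription)) is O(record_prescription ⊃ badge_in), and O(record_prescription) is already established, so O(badge_in).
Premises 2, 6, 8 do not contribute to this derivation.
So O(badge_in) follows.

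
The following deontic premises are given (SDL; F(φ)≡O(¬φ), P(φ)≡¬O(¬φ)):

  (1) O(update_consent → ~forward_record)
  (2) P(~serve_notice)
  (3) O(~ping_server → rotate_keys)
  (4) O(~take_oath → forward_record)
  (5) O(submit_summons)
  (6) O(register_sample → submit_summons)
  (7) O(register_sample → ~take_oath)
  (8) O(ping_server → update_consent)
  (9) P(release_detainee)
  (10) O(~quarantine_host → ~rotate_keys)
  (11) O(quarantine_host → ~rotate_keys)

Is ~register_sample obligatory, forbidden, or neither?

Premises 11 and 10 cover both cases: O(quarantine_host → ~rotate_keys) and O(~quarantine_host → ~rotate_keys). Since quarantine_host ∨ ~quarantine_host is a tautology, O(~rotate_keys) follows.
The contrapositive of premise 3 (O(~ping_server → rotate_keys)) is O(~rotate_keys → ping_server), and O(~rotate_keys) is already established, so O(ping_server).
From O(ping_server) and premise 8, O(ping_server → update_consent), we obtain O(update_consent).
Premise 1 is O(update_consent → ~forward_record); since O(update_consent), deontic closure gives O(~forward_record).
Premise 4, O(~take_oath → forward_record), contraposes to O(~forward_record → take_oath); with O(~forward_record) we get O(take_oath).
The contrapositive of premise 7 (O(register_sample → ~take_oath)) is O(take_oath → ~register_sample), and O(take_oath) is already established, so O(~register_sample).
Premises 2, 5, 6, 9 do not contribute to this derivation.
Hence ~register_sample is obligatory.

Obligatory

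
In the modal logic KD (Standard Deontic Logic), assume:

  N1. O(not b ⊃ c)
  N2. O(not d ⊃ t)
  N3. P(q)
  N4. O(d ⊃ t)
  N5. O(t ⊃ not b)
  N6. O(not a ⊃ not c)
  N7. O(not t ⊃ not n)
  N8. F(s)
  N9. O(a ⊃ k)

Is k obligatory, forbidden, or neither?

By case analysis on d: premise 4 gives O(d ⊃ t) and premise 2 gives O(not d ⊃ t), so O(t) either way.
Premise 5 is O(t ⊃ not b); since O(t), deontic closure gives O(not b).
Applying K to premise 1 (O(not b ⊃ c)) and O(not b) yields O(c).
The contrapositive of premise 6 (O(not a ⊃ not c)) is O(c ⊃ a), and O(c) is already established, so O(a).
With premise 9, O(a ⊃ k), the K-axiom yields O(k).
Premises 3, 7, 8 do not contribute to this derivation.
Hence k is obligatory.

Obligatory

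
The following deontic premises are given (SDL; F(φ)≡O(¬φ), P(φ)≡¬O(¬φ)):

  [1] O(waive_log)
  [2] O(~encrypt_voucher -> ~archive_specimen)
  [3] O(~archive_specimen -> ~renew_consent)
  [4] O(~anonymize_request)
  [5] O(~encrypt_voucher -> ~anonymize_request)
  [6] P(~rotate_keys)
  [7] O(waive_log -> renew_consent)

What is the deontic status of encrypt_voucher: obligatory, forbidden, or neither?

Obligatory

Premise 1 states O(waive_log) outright.
With premise 7, O(waive_log -> renew_consent), the K-axiom yields O(renew_consent).
The contrapositive of premise 3 (O(~archive_specimen -> ~renew_consent)) is O(renew_consent -> archive_specimen), and O(renew_consent) is already established, so O(archive_specimen).
Premise 2 is O(~encrypt_voucher -> ~archive_specimen); contrapositively O(archive_specimen -> encrypt_voucher). Since O(archive_specimen) holds, K gives O(encrypt_voucher).
Premises 4, 5, 6 do not contribute to this derivation.
Hence encrypt_voucher is obligatory.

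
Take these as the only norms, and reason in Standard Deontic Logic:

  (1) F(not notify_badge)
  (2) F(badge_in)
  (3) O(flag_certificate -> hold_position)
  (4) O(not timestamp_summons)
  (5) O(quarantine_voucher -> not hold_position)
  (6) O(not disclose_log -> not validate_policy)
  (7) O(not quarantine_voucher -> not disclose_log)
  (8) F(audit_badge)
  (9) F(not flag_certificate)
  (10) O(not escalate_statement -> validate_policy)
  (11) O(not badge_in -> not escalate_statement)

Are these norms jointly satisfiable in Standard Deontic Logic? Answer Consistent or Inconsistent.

Premise 9, F(not flag_certificate), is equivalent to O(flag_certificate).
Premise 3 is O(flag_certificate -> hold_position); since O(flag_certificate), deontic closure gives O(hold_position).
The contrapositive of premise 5 (O(quarantine_voucher -> not hold_position)) is O(hold_position -> not quarantine_voucher), and O(hold_position) is already established, so O(not quarantine_voucher).
Applying K to premise 7 (O(not quarantine_voucher -> not disclose_log)) and O(not quarantine_voucher) yields O(not disclose_log).
With premise 6, O(not disclose_log -> not validate_policy), the K-axiom yields O(not validate_policy).
The contrapositive of premise 10 (O(not escalate_statement -> validate_policy)) is O(not validate_policy -> escalate_statement), and O(not validate_policy) is already established, so O(escalate_statement).
Premise 11 is O(not badge_in -> not escalate_statement); contrapositively O(escalate_statement -> badge_in). Since O(escalate_statement) holds, K gives O(badge_in).
However, F(badge_in) at premise 2 amounts to O(not badge_in).
We now have both O(badge_in) and O(not badge_in) — badge_in is simultaneously obligatory and forbidden, violating the D-axiom.

Inconsistent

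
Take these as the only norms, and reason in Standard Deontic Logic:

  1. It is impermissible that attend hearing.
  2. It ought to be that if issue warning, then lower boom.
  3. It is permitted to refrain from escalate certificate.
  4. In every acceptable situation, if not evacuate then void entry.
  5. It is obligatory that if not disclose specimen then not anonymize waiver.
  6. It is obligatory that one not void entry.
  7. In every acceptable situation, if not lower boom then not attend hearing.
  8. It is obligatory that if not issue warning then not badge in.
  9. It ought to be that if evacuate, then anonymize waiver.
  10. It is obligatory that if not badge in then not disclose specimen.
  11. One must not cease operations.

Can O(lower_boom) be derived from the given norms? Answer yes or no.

Yes

Premise 6 gives O(¬void_entry).
Premise 4, O(¬evacuate → void_entry), contraposes to O(¬void_entry → evacuate); with O(¬void_entry) we get O(evacuate).
Premise 9 is O(evacuate → anonymize_waiver); since O(evacuate), deontic closure gives O(anonymize_waiver).
The contrapositive of premise 5 (O(¬disclose_specimen → ¬anonymize_waiver)) is O(anonymize_waiver → disclose_specimen), and O(anonymize_waiver) is already established, so O(disclose_specimen).
Premise 10 is O(¬badge_in → ¬disclose_specimen); contrapositively O(disclose_specimen → badge_in). Since O(disclose_specimen) holds, K gives O(badge_in).
The contrapositive of premise 8 (O(¬issue_warning → ¬badge_in)) is O(badge_in → issue_warning), and O(badge_in) is already established, so O(issue_warning).
With premise 2, O(issue_warning → lower_boom), the K-axiom yields O(lower_boom).
Premises 1, 3, 7, 11 do not contribute to this derivation.
So O(lower_boom) follows.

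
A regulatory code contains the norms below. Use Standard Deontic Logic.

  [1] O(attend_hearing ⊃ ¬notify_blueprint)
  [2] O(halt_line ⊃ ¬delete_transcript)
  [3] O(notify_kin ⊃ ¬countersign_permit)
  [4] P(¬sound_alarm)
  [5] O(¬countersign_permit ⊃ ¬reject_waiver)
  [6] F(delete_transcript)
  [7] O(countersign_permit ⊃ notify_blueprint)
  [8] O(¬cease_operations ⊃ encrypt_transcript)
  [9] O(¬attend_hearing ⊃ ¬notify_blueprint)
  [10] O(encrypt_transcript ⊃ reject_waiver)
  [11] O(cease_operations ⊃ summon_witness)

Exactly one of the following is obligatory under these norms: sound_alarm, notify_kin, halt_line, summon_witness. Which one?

summon_witness

Premises 1 and 9 are O(attend_hearing ⊃ ¬notify_blueprint) and O(¬attend_hearing ⊃ ¬notify_blueprint); every ideal world satisfies attend_hearing or ¬attend_hearing, so in either case ¬notify_blueprint holds — hence O(¬notify_blueprint).
Premise 7 is O(countersign_permit ⊃ notify_blueprint); contrapositively O(¬notify_blueprint ⊃ ¬countersign_permit). Since O(¬notify_blueprint) holds, K gives O(¬countersign_permit).
Premise 5 is O(¬countersign_permit ⊃ ¬reject_waiver); since O(¬countersign_permit), deontic closure gives O(¬reject_waiver).
Premise 10 is O(encrypt_transcript ⊃ reject_waiver); contrapositively O(¬reject_waiver ⊃ ¬encrypt_transcript). Since O(¬reject_waiver) holds, K gives O(¬encrypt_transcript).
The contrapositive of premise 8 (O(¬cease_operations ⊃ encrypt_transcript)) is O(¬encrypt_transcript ⊃ cease_operations), and O(¬encrypt_transcript) is already established, so O(cease_operations).
From O(cease_operations) and premise 11, O(cease_operations ⊃ summon_witness), we obtain O(summon_witness).
So O(summon_witness) holds — summon_witness is obligatory. None of the other listed options is made obligatory by any chain of premises.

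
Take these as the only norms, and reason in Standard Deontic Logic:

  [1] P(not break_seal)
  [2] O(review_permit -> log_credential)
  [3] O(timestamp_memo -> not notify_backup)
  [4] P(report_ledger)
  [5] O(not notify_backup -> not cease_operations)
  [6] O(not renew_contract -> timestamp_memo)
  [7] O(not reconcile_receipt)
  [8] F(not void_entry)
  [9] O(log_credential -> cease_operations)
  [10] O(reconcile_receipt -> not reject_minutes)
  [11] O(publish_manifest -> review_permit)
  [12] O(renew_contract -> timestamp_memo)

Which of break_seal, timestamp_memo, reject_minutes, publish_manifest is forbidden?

publish_manifest

Premises 12 and 6 are O(renew_contract -> timestamp_memo) and O(not renew_contract -> timestamp_memo); every ideal world satisfies renew_contract or not renew_contract, so in either case timestamp_memo holds — hence O(timestamp_memo).
From O(timestamp_memo) and premise 3, O(timestamp_memo -> not notify_backup), we obtain O(not notify_backup).
From O(not notify_backup) and premise 5, O(not notify_backup -> not cease_operations), we obtain O(not cease_operations).
Premise 9 is O(log_credential -> cease_operations); contrapositively O(not cease_operations -> not log_credential). Since O(not cease_operations) holds, K gives O(not log_credential).
Premise 2, O(review_permit -> log_credential), contraposes to O(not log_credential -> not review_permit); with O(not log_credential) we get O(not review_permit).
The contrapositive of premise 11 (O(publish_manifest -> review_permit)) is O(not review_permit -> not publish_manifest), and O(not review_permit) is already established, so O(not publish_manifest).
So O(not publish_manifest) holds, i.e. publish_manifest is forbidden. None of the other listed options is forbidden under the premises.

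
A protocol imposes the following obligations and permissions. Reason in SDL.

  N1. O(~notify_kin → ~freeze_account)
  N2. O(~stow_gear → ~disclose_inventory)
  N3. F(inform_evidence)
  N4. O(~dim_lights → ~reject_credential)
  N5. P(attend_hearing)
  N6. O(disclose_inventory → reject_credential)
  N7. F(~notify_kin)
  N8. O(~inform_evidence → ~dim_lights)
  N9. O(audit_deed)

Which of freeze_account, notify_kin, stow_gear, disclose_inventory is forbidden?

F(inform_evidence) at premise 3 means O(~inform_evidence).
Applying K to premise 8 (O(~inform_evidence → ~dim_lights)) and O(~inform_evidence) yields O(~dim_lights).
From O(~dim_lights) and premise 4, O(~dim_lights → ~reject_credential), we obtain O(~reject_credential).
Premise 6, O(disclose_inventory → reject_credential), contraposes to O(~reject_credential → ~disclose_inventory); with O(~reject_credential) we get O(~disclose_inventory).
So O(~disclose_inventory) holds, i.e. disclose_inventory is forbidden. None of the other listed options is forbidden under the premises.

disclose_inventory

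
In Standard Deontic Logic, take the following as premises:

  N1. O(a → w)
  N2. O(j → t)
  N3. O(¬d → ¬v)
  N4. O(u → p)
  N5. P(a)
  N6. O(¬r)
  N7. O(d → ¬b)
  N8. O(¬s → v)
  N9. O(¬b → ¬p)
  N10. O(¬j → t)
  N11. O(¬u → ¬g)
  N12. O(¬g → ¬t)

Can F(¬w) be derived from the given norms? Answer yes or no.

No

Premise 1 is O(a → w), but O(a) is not derivable from the premises (the permission P(a) asserts only ¬O(¬a), not O(a)), so it does not yield O(w).
No other premise forces O(w). An ideal world satisfying every premise can still have ¬w true, so F(¬w) is not derivable.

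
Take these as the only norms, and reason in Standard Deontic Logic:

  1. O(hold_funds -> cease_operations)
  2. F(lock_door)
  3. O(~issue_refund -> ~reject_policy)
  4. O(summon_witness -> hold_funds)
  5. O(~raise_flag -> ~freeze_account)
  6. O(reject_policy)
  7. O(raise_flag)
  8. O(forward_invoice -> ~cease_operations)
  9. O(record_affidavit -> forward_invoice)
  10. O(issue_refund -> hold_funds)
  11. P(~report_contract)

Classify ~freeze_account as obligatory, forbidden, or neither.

Premise 5 is O(~raise_flag -> ~freeze_account), but O(~raise_flag) is not derivable from the premises, so it does not yield O(~freeze_account).
No premise or chain of K-axiom applications forces O(~freeze_account), and none forces O(freeze_account). So ~freeze_account is neither obligatory nor forbidden under these norms.

Neither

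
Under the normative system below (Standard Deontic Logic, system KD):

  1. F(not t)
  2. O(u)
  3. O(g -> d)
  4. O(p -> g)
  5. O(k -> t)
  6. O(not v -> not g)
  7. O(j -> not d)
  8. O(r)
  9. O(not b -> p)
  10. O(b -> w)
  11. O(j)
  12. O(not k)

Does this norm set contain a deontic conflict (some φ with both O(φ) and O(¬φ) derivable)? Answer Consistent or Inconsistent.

Consistent

Premise 5 is O(k -> t); even if O(t) held, inferring O(k) would be affirming the consequent — invalid.
So O(k) is not derivable, and the apparent clash with O(not k) does not arise.
A world satisfying every obligation exists (e.g. b=true, d=false, g=false, j=true, k=false, p=false, r=true, t=true, u=true, v=false, w=true); no atom is both obligatory and forbidden, so the set is consistent.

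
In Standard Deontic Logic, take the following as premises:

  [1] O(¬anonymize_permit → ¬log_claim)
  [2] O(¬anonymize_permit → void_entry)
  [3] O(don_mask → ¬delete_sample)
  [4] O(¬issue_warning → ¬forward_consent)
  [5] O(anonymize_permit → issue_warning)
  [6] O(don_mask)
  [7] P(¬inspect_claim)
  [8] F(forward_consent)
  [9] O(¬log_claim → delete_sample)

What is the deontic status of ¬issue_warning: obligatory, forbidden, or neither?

Premise 6 states O(don_mask) outright.
With premise 3, O(don_mask → ¬delete_sample), the K-axiom yields O(¬delete_sample).
Premise 9, O(¬log_claim → delete_sample), contraposes to O(¬delete_sample → log_claim); with O(¬delete_sample) we get O(log_claim).
Premise 1 is O(¬anonymize_permit → ¬log_claim); contrapositively O(log_claim → anonymize_permit). Since O(log_claim) holds, K gives O(anonymize_permit).
Applying K to premise 5 (O(anonymize_permit → issue_warning)) and O(anonymize_permit) yields O(issue_warning).
Premises 2, 4, 7, 8 do not contribute to this derivation.
Thus O(issue_warning), which is F(¬issue_warning): ¬issue_warning is forbidden.

Forbidden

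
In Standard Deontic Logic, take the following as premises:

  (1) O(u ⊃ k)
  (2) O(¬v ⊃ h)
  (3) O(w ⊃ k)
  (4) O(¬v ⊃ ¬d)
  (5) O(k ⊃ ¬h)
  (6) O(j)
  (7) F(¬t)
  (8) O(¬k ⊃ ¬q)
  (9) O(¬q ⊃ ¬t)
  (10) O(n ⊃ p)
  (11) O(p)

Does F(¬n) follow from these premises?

Premise 10 is O(n ⊃ p); even if O(p) held, inferring O(n) would be affirming the consequent — invalid.
No other premise forces O(n). An ideal world satisfying every premise can still have ¬n true, so F(¬n) is not derivable.

No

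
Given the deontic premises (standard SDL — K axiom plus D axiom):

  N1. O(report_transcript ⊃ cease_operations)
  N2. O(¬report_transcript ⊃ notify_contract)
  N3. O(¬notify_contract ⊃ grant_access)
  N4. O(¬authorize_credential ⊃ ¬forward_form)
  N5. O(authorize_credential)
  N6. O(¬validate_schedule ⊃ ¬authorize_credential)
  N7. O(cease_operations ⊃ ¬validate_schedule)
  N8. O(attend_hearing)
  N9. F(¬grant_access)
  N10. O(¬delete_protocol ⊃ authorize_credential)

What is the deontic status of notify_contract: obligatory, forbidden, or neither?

Premise 5 gives O(authorize_credential).
Premise 6, O(¬validate_schedule ⊃ ¬authorize_credential), contraposes to O(authorize_credential ⊃ validate_schedule); with O(authorize_credential) we get O(validate_schedule).
The contrapositive of premise 7 (O(cease_operations ⊃ ¬validate_schedule)) is O(validate_schedule ⊃ ¬cease_operations), and O(validate_schedule) is already established, so O(¬cease_operations).
The contrapositive of premise 1 (O(report_transcript ⊃ cease_operations)) is O(¬cease_operations ⊃ ¬report_transcript), and O(¬cease_operations) is already established, so O(¬report_transcript).
From O(¬report_transcript) and premise 2, O(¬report_transcript ⊃ notify_contract), we obtain O(notify_contract).
Premises 3, 4, 8, 9, 10 do not contribute to this derivation.
Hence notify_contract is obligatory.

Obligatory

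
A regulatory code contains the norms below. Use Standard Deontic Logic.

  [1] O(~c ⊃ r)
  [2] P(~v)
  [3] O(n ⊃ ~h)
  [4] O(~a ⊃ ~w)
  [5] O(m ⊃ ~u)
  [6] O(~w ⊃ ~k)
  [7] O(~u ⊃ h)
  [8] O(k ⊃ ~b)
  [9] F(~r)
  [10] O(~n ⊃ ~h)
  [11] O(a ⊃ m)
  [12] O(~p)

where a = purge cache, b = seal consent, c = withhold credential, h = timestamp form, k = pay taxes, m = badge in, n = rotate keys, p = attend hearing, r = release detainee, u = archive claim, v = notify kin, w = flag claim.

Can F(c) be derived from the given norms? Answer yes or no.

No

Premise 1 is O(~c ⊃ r); even if O(r) held, inferring O(~c) would be affirming the consequent — invalid.
No other premise forces O(~c). An ideal world satisfying every premise can still have c true, so F(c) is not derivable.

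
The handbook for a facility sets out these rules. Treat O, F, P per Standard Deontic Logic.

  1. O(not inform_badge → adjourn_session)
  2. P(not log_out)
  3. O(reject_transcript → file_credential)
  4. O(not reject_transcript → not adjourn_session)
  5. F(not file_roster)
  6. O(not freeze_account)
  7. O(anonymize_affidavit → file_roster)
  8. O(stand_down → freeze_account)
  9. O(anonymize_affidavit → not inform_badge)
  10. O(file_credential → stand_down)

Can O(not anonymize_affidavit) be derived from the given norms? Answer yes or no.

Yes

Premise 6 states O(not freeze_account) outright.
Premise 8 is O(stand_down → freeze_account); contrapositively O(not freeze_account → not stand_down). Since O(not freeze_account) holds, K gives O(not stand_down).
Premise 10, O(file_credential → stand_down), contraposes to O(not stand_down → not file_credential); with O(not stand_down) we get O(not file_credential).
Premise 3, O(reject_transcript → file_credential), contraposes to O(not file_credential → not reject_transcript); with O(not file_credential) we get O(not reject_transcript).
Applying K to premise 4 (O(not reject_transcript → not adjourn_session)) and O(not reject_transcript) yields O(not adjourn_session).
Premise 1, O(not inform_badge → adjourn_session), contraposes to O(not adjourn_session → inform_badge); with O(not adjourn_session) we get O(inform_badge).
Premise 9 is O(anonymize_affidavit → not inform_badge); contrapositively O(inform_badge → not anonymize_affidavit). Since O(inform_badge) holds, K gives O(not anonymize_affidavit).
Premises 2, 5, 7 do not contribute to this derivation.
So O(not anonymize_affidavit) follows.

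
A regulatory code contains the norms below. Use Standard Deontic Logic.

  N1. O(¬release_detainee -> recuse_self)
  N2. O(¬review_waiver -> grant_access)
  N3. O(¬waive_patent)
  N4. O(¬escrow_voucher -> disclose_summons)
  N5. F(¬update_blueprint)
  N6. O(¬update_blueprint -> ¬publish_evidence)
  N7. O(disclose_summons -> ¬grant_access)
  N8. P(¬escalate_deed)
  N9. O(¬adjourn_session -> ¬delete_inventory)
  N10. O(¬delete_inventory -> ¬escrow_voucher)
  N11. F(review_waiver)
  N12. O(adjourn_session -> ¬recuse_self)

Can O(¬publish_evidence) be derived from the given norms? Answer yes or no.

Premise 6 is O(¬update_blueprint -> ¬publish_evidence), but O(¬update_blueprint) is not derivable from the premises, so it does not yield O(¬publish_evidence).
No other premise forces O(¬publish_evidence). An ideal world satisfying every premise can still have ¬publish_evidence false, so O(¬publish_evidence) is not derivable.

No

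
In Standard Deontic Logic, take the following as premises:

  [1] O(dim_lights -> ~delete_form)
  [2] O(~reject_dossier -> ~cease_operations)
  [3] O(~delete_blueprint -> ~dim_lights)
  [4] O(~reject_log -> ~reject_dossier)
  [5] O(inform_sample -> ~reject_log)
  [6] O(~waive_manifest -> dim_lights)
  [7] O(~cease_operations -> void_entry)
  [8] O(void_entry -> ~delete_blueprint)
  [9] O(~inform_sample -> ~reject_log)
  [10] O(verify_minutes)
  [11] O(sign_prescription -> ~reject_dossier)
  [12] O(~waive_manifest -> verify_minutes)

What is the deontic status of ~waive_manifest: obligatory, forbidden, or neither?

Forbidden

Premises 9 and 5 cover both cases: O(~inform_sample -> ~reject_log) and O(inform_sample -> ~reject_log). Since ~inform_sample ∨ inform_sample is a tautology, O(~reject_log) follows.
With premise 4, O(~reject_log -> ~reject_dossier), the K-axiom yields O(~reject_dossier).
With premise 2, O(~reject_dossier -> ~cease_operations), the K-axiom yields O(~cease_operations).
Premise 7 is O(~cease_operations -> void_entry); since O(~cease_operations), deontic closure gives O(void_entry).
With premise 8, O(void_entry -> ~delete_blueprint), the K-axiom yields O(~delete_blueprint).
Applying K to premise 3 (O(~delete_blueprint -> ~dim_lights)) and O(~delete_blueprint) yields O(~dim_lights).
Premise 6 is O(~waive_manifest -> dim_lights); contrapositively O(~dim_lights -> waive_manifest). Since O(~dim_lights) holds, K gives O(waive_manifest).
Premises 1, 10, 11, 12 do not contribute to this derivation.
Thus O(waive_manifest), which is F(~waive_manifest): ~waive_manifest is forbidden.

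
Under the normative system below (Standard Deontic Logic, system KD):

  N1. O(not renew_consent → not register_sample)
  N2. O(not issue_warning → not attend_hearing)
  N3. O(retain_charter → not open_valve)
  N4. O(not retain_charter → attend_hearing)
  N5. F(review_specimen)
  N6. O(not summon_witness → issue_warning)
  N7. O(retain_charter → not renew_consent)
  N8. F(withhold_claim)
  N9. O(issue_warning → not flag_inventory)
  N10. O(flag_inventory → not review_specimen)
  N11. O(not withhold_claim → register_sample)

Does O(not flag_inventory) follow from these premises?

Yes

Premise 8, F(withhold_claim), is equivalent to O(not withhold_claim).
With premise 11, O(not withhold_claim → register_sample), the K-axiom yields O(register_sample).
The contrapositive of premise 1 (O(not renew_consent → not register_sample)) is O(register_sample → renew_consent), and O(register_sample) is already established, so O(renew_consent).
The contrapositive of premise 7 (O(retain_charter → not renew_consent)) is O(renew_consent → not retain_charter), and O(renew_consent) is already established, so O(not retain_charter).
Applying K to premise 4 (O(not retain_charter → attend_hearing)) and O(not retain_charter) yields O(attend_hearing).
The contrapositive of premise 2 (O(not issue_warning → not attend_hearing)) is O(attend_hearing → issue_warning), and O(attend_hearing) is already established, so O(issue_warning).
With premise 9, O(issue_warning → not flag_inventory), the K-axiom yields O(not flag_inventory).
Premises 3, 5, 6, 10 do not contribute to this derivation.
So O(not flag_inventory) follows.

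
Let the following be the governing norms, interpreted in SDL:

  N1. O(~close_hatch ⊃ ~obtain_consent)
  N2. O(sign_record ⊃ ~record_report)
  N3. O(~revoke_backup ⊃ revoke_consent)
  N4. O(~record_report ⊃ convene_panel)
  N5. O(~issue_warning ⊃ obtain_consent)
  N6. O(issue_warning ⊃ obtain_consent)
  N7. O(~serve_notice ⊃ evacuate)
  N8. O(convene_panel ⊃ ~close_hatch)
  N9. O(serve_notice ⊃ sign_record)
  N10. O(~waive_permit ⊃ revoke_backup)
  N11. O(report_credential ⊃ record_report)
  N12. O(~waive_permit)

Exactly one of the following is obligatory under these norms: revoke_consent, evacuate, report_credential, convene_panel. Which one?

By case analysis on ~issue_warning: premise 5 gives O(~issue_warning ⊃ obtain_consent) and premise 6 gives O(issue_warning ⊃ obtain_consent), so O(obtain_consent) either way.
Premise 1 is O(~close_hatch ⊃ ~obtain_consent); contrapositively O(obtain_consent ⊃ close_hatch). Since O(obtain_consent) holds, K gives O(close_hatch).
Premise 8 is O(convene_panel ⊃ ~close_hatch); contrapositively O(close_hatch ⊃ ~convene_panel). Since O(close_hatch) holds, K gives O(~convene_panel).
Premise 4 is O(~record_report ⊃ convene_panel); contrapositively O(~convene_panel ⊃ record_report). Since O(~convene_panel) holds, K gives O(record_report).
Premise 2, O(sign_record ⊃ ~record_report), contraposes to O(record_report ⊃ ~sign_record); with O(record_report) we get O(~sign_record).
Premise 9 is O(serve_notice ⊃ sign_record); contrapositively O(~sign_record ⊃ ~serve_notice). Since O(~sign_record) holds, K gives O(~serve_notice).
Premise 7 is O(~serve_notice ⊃ evacuate); since O(~serve_notice), deontic closure gives O(evacuate).
So O(evacuate) holds — evacuate is obligatory. None of the other listed options is made obligatory by any chain of premises.

evacuate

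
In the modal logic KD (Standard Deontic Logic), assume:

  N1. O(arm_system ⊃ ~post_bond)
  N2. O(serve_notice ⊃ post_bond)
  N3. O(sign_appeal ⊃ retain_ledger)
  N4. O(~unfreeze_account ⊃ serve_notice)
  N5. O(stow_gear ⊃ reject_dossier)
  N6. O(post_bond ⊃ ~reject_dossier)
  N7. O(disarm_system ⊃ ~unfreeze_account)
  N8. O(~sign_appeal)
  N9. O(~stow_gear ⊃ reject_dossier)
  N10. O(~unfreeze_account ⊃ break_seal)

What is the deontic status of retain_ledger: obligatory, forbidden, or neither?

Neither

Premise 3 is O(sign_appeal ⊃ retain_ledger), but O(sign_appeal) is not derivable from the premises, so it does not yield O(retain_ledger).
No premise or chain of K-axiom applications forces O(retain_ledger), and none forces O(~retain_ledger). So retain_ledger is neither obligatory nor forbidden under these norms.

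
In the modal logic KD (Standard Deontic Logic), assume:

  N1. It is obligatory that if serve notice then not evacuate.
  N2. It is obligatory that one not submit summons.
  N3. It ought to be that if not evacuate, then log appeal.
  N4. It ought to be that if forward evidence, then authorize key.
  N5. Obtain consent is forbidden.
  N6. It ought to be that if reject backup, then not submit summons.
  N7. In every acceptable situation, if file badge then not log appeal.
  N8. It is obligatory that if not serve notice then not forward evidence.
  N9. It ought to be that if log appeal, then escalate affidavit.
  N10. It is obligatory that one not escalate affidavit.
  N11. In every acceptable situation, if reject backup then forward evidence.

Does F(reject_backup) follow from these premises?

Yes

Premise 10 states O(¬escalate_affidavit) outright.
Premise 9, O(log_appeal → escalate_affidavit), contraposes to O(¬escalate_affidavit → ¬log_appeal); with O(¬escalate_affidavit) we get O(¬log_appeal).
Premise 3 is O(¬evacuate → log_appeal); contrapositively O(¬log_appeal → evacuate). Since O(¬log_appeal) holds, K gives O(evacuate).
The contrapositive of premise 1 (O(serve_notice → ¬evacuate)) is O(evacuate → ¬serve_notice), and O(evacuate) is already established, so O(¬serve_notice).
Premise 8 is O(¬serve_notice → ¬forward_evidence); since O(¬serve_notice), deontic closure gives O(¬forward_evidence).
The contrapositive of premise 11 (O(reject_backup → forward_evidence)) is O(¬forward_evidence → ¬reject_backup), and O(¬forward_evidence) is already established, so O(¬reject_backup).
Premises 2, 4, 5, 6, 7 do not contribute to this derivation.
So O(¬reject_backup) holds, i.e. F(reject_backup). The claim follows.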